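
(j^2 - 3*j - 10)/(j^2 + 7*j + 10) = (j - 5)/(j + 5)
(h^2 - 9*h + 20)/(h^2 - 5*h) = (h - 4)/h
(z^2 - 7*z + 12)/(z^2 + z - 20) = (z - 3)/(z + 5)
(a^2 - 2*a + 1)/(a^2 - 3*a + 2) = (a - 1)/(a - 2)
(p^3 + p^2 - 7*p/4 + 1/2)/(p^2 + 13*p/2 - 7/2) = (p^2 + 3*p/2 - 1)/(p + 7)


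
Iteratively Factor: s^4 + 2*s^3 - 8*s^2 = (s + 4)*(s^3 - 2*s^2) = s*(s + 4)*(s^2 - 2*s) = s^2*(s + 4)*(s - 2)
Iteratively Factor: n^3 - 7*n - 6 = (n + 2)*(n^2 - 2*n - 3) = (n + 1)*(n + 2)*(n - 3)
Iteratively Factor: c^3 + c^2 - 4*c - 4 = (c + 2)*(c^2 - c - 2) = (c - 2)*(c + 2)*(c + 1)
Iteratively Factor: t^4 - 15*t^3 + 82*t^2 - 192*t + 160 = (t - 4)*(t^3 - 11*t^2 + 38*t - 40) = (t - 5)*(t - 4)*(t^2 - 6*t + 8) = (t - 5)*(t - 4)^2*(t - 2)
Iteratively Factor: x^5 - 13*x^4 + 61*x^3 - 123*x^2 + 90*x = (x)*(x^4 - 13*x^3 + 61*x^2 - 123*x + 90) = x*(x - 3)*(x^3 - 10*x^2 + 31*x - 30) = x*(x - 3)*(x - 2)*(x^2 - 8*x + 15) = x*(x - 3)^2*(x - 2)*(x - 5)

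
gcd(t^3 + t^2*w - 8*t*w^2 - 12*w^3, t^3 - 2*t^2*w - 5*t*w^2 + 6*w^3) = t^2 - t*w - 6*w^2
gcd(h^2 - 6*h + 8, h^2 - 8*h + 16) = h - 4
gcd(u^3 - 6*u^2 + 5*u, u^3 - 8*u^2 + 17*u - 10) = u^2 - 6*u + 5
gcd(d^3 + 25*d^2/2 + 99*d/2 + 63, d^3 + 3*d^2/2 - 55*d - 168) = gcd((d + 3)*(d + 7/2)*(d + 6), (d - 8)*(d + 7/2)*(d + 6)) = d^2 + 19*d/2 + 21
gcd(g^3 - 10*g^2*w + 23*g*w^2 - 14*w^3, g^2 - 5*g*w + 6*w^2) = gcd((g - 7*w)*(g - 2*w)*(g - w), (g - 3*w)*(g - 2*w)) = -g + 2*w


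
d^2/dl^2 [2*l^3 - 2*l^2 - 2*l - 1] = 12*l - 4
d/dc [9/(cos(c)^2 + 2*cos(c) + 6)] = 18*(cos(c) + 1)*sin(c)/(cos(c)^2 + 2*cos(c) + 6)^2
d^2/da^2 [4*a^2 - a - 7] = 8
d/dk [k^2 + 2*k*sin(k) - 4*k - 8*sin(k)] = 2*k*cos(k) + 2*k + 2*sin(k) - 8*cos(k) - 4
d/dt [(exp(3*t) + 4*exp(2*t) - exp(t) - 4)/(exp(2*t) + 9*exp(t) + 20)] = (exp(2*t) + 10*exp(t) + 1)*exp(t)/(exp(2*t) + 10*exp(t) + 25)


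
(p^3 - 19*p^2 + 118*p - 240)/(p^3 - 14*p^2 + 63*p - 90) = (p - 8)/(p - 3)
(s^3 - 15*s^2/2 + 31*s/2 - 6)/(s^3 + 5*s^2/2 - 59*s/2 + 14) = (s - 3)/(s + 7)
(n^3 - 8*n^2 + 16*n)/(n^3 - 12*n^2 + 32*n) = (n - 4)/(n - 8)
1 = 1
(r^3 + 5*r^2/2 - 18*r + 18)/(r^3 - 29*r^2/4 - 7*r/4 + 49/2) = 2*(2*r^2 + 9*r - 18)/(4*r^2 - 21*r - 49)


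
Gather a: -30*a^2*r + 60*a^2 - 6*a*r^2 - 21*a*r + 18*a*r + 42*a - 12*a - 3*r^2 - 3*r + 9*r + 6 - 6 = a^2*(60 - 30*r) + a*(-6*r^2 - 3*r + 30) - 3*r^2 + 6*r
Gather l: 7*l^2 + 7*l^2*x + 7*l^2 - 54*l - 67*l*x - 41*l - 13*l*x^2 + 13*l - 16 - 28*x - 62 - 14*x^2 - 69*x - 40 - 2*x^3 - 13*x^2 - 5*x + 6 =l^2*(7*x + 14) + l*(-13*x^2 - 67*x - 82) - 2*x^3 - 27*x^2 - 102*x - 112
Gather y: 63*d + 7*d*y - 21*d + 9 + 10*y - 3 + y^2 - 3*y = 42*d + y^2 + y*(7*d + 7) + 6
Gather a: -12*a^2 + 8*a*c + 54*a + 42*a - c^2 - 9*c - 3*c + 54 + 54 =-12*a^2 + a*(8*c + 96) - c^2 - 12*c + 108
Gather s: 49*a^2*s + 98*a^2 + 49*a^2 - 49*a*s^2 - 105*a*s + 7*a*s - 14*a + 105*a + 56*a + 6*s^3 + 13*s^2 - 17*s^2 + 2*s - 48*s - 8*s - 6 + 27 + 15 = 147*a^2 + 147*a + 6*s^3 + s^2*(-49*a - 4) + s*(49*a^2 - 98*a - 54) + 36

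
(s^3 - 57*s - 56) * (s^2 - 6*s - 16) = s^5 - 6*s^4 - 73*s^3 + 286*s^2 + 1248*s + 896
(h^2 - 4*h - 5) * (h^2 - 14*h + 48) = h^4 - 18*h^3 + 99*h^2 - 122*h - 240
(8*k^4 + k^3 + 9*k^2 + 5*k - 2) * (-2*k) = -16*k^5 - 2*k^4 - 18*k^3 - 10*k^2 + 4*k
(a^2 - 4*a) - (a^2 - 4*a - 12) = 12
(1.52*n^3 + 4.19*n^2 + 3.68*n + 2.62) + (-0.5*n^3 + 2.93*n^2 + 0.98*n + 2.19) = 1.02*n^3 + 7.12*n^2 + 4.66*n + 4.81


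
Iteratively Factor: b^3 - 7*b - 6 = (b + 1)*(b^2 - b - 6) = (b + 1)*(b + 2)*(b - 3)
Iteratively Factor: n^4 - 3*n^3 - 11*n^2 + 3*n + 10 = (n + 2)*(n^3 - 5*n^2 - n + 5) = (n - 5)*(n + 2)*(n^2 - 1) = (n - 5)*(n + 1)*(n + 2)*(n - 1)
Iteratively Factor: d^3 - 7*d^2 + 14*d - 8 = (d - 1)*(d^2 - 6*d + 8) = (d - 4)*(d - 1)*(d - 2)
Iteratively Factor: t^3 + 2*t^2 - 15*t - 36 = (t - 4)*(t^2 + 6*t + 9) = (t - 4)*(t + 3)*(t + 3)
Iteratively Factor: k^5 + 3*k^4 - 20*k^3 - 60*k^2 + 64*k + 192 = (k + 3)*(k^4 - 20*k^2 + 64) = (k + 2)*(k + 3)*(k^3 - 2*k^2 - 16*k + 32) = (k - 4)*(k + 2)*(k + 3)*(k^2 + 2*k - 8) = (k - 4)*(k + 2)*(k + 3)*(k + 4)*(k - 2)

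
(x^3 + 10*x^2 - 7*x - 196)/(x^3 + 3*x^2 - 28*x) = (x + 7)/x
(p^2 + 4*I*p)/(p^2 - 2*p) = (p + 4*I)/(p - 2)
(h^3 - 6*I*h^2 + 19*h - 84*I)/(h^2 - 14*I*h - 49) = (h^2 + I*h + 12)/(h - 7*I)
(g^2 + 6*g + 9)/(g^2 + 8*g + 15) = (g + 3)/(g + 5)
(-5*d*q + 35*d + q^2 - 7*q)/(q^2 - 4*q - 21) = (-5*d + q)/(q + 3)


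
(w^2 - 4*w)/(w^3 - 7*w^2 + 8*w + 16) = w/(w^2 - 3*w - 4)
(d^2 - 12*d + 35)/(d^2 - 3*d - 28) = (d - 5)/(d + 4)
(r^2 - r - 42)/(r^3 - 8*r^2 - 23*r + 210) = (r + 6)/(r^2 - r - 30)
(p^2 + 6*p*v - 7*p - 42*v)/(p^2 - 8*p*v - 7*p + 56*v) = (p + 6*v)/(p - 8*v)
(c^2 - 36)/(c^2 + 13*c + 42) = (c - 6)/(c + 7)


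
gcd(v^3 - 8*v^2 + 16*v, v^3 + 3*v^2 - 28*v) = v^2 - 4*v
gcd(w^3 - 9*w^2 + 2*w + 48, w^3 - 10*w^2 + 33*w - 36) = w - 3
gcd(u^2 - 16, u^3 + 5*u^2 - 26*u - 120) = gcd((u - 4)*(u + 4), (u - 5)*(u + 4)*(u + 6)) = u + 4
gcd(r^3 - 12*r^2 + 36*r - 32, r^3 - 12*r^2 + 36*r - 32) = r^3 - 12*r^2 + 36*r - 32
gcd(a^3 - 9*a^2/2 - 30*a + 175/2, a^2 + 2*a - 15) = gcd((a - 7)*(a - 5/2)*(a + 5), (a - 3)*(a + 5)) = a + 5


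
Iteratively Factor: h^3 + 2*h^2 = (h)*(h^2 + 2*h) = h^2*(h + 2)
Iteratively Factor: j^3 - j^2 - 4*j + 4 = (j - 1)*(j^2 - 4) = (j - 1)*(j + 2)*(j - 2)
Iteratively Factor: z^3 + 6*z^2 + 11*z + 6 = (z + 1)*(z^2 + 5*z + 6) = (z + 1)*(z + 3)*(z + 2)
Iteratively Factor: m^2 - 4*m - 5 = (m + 1)*(m - 5)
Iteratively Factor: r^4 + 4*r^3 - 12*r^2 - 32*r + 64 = (r + 4)*(r^3 - 12*r + 16) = (r + 4)^2*(r^2 - 4*r + 4) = (r - 2)*(r + 4)^2*(r - 2)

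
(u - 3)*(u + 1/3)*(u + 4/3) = u^3 - 4*u^2/3 - 41*u/9 - 4/3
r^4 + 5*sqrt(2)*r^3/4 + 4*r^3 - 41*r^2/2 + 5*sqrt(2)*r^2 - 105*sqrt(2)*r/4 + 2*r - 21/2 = (r - 3)*(r + 7)*(sqrt(2)*r/2 + 1)*(sqrt(2)*r + 1/2)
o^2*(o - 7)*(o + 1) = o^4 - 6*o^3 - 7*o^2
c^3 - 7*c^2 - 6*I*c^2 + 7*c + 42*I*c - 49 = (c - 7)*(c - 7*I)*(c + I)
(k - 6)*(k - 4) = k^2 - 10*k + 24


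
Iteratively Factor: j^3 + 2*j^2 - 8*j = (j - 2)*(j^2 + 4*j) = j*(j - 2)*(j + 4)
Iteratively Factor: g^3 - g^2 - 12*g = (g)*(g^2 - g - 12) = g*(g + 3)*(g - 4)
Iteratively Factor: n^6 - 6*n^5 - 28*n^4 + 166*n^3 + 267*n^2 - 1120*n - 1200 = (n - 5)*(n^5 - n^4 - 33*n^3 + n^2 + 272*n + 240) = (n - 5)*(n + 3)*(n^4 - 4*n^3 - 21*n^2 + 64*n + 80) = (n - 5)*(n + 1)*(n + 3)*(n^3 - 5*n^2 - 16*n + 80) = (n - 5)*(n - 4)*(n + 1)*(n + 3)*(n^2 - n - 20) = (n - 5)*(n - 4)*(n + 1)*(n + 3)*(n + 4)*(n - 5)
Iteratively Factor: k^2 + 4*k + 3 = (k + 3)*(k + 1)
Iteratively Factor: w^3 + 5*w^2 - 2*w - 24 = (w - 2)*(w^2 + 7*w + 12) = (w - 2)*(w + 4)*(w + 3)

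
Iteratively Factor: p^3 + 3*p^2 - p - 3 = (p + 3)*(p^2 - 1) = (p + 1)*(p + 3)*(p - 1)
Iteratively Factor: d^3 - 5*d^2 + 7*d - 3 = (d - 1)*(d^2 - 4*d + 3) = (d - 1)^2*(d - 3)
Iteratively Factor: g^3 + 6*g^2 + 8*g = (g + 4)*(g^2 + 2*g) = (g + 2)*(g + 4)*(g)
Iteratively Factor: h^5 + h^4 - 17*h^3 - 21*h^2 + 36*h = (h - 4)*(h^4 + 5*h^3 + 3*h^2 - 9*h) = (h - 4)*(h + 3)*(h^3 + 2*h^2 - 3*h) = (h - 4)*(h + 3)^2*(h^2 - h) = h*(h - 4)*(h + 3)^2*(h - 1)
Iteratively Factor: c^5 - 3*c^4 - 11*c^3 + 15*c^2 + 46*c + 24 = (c + 1)*(c^4 - 4*c^3 - 7*c^2 + 22*c + 24) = (c - 3)*(c + 1)*(c^3 - c^2 - 10*c - 8) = (c - 3)*(c + 1)*(c + 2)*(c^2 - 3*c - 4) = (c - 3)*(c + 1)^2*(c + 2)*(c - 4)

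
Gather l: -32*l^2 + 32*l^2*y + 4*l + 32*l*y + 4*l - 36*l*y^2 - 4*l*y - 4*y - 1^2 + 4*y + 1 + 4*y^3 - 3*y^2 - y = l^2*(32*y - 32) + l*(-36*y^2 + 28*y + 8) + 4*y^3 - 3*y^2 - y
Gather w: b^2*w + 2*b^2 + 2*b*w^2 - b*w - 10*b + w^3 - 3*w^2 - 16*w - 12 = 2*b^2 - 10*b + w^3 + w^2*(2*b - 3) + w*(b^2 - b - 16) - 12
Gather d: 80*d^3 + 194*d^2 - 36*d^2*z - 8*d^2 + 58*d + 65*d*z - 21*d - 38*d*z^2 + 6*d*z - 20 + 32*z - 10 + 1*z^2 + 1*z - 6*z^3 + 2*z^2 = 80*d^3 + d^2*(186 - 36*z) + d*(-38*z^2 + 71*z + 37) - 6*z^3 + 3*z^2 + 33*z - 30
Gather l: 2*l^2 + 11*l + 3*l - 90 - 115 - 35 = 2*l^2 + 14*l - 240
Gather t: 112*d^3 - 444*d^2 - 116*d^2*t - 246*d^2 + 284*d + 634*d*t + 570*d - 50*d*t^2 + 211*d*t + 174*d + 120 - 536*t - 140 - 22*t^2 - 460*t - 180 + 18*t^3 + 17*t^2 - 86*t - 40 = 112*d^3 - 690*d^2 + 1028*d + 18*t^3 + t^2*(-50*d - 5) + t*(-116*d^2 + 845*d - 1082) - 240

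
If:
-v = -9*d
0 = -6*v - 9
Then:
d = -1/6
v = -3/2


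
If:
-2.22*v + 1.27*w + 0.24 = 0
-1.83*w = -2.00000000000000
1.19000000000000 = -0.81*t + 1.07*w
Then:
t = -0.03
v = 0.73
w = 1.09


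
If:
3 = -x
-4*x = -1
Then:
No Solution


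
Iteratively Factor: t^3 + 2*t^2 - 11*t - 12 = (t + 4)*(t^2 - 2*t - 3) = (t + 1)*(t + 4)*(t - 3)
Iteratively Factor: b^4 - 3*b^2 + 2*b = (b + 2)*(b^3 - 2*b^2 + b) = (b - 1)*(b + 2)*(b^2 - b) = (b - 1)^2*(b + 2)*(b)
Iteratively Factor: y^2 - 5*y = (y)*(y - 5)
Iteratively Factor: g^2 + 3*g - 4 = (g - 1)*(g + 4)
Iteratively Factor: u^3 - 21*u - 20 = (u + 4)*(u^2 - 4*u - 5) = (u + 1)*(u + 4)*(u - 5)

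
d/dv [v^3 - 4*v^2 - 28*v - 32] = 3*v^2 - 8*v - 28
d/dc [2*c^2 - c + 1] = 4*c - 1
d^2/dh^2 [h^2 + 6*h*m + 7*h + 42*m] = 2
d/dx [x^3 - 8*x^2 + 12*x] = 3*x^2 - 16*x + 12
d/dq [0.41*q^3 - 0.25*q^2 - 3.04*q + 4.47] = 1.23*q^2 - 0.5*q - 3.04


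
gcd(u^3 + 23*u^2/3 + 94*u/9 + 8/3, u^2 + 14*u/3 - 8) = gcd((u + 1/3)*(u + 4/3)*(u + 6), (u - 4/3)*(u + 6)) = u + 6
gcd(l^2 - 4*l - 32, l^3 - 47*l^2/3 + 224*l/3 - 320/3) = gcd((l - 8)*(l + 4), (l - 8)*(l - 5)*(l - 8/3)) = l - 8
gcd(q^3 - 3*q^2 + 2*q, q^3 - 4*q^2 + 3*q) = q^2 - q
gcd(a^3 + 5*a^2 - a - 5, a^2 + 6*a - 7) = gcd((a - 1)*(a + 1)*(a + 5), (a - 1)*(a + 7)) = a - 1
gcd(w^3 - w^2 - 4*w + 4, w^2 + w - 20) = 1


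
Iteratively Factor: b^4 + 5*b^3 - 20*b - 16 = (b - 2)*(b^3 + 7*b^2 + 14*b + 8) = (b - 2)*(b + 1)*(b^2 + 6*b + 8) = (b - 2)*(b + 1)*(b + 2)*(b + 4)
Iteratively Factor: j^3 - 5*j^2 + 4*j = (j)*(j^2 - 5*j + 4) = j*(j - 4)*(j - 1)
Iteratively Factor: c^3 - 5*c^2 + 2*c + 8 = (c - 2)*(c^2 - 3*c - 4) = (c - 4)*(c - 2)*(c + 1)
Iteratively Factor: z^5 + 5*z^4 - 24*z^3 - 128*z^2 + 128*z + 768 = (z - 4)*(z^4 + 9*z^3 + 12*z^2 - 80*z - 192) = (z - 4)*(z + 4)*(z^3 + 5*z^2 - 8*z - 48) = (z - 4)*(z + 4)^2*(z^2 + z - 12) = (z - 4)*(z + 4)^3*(z - 3)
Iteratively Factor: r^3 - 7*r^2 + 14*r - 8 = (r - 4)*(r^2 - 3*r + 2) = (r - 4)*(r - 1)*(r - 2)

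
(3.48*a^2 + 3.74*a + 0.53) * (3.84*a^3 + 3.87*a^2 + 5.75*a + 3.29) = 13.3632*a^5 + 27.8292*a^4 + 36.519*a^3 + 35.0053*a^2 + 15.3521*a + 1.7437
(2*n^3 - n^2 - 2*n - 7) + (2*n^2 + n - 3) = 2*n^3 + n^2 - n - 10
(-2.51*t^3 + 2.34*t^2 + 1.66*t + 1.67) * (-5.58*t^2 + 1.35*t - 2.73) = 14.0058*t^5 - 16.4457*t^4 + 0.748499999999998*t^3 - 13.4658*t^2 - 2.2773*t - 4.5591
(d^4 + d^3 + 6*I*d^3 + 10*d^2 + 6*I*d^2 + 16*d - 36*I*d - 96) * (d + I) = d^5 + d^4 + 7*I*d^4 + 4*d^3 + 7*I*d^3 + 10*d^2 - 26*I*d^2 - 60*d + 16*I*d - 96*I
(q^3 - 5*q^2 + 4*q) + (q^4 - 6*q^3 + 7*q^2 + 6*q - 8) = q^4 - 5*q^3 + 2*q^2 + 10*q - 8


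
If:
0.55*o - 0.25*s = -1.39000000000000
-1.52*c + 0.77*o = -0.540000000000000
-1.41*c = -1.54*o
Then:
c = 0.66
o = 0.61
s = 6.89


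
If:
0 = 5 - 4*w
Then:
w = 5/4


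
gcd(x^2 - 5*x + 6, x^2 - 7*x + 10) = x - 2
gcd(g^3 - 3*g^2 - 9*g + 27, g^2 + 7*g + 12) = g + 3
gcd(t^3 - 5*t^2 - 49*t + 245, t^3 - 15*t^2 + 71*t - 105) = t^2 - 12*t + 35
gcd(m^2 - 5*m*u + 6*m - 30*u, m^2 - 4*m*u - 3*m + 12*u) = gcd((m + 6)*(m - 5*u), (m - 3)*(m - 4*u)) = 1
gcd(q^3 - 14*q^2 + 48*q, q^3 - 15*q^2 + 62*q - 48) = q^2 - 14*q + 48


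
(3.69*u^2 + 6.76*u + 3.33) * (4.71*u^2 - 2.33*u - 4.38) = 17.3799*u^4 + 23.2419*u^3 - 16.2287*u^2 - 37.3677*u - 14.5854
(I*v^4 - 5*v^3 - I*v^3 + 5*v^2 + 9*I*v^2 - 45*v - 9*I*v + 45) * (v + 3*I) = I*v^5 - 8*v^4 - I*v^4 + 8*v^3 - 6*I*v^3 - 72*v^2 + 6*I*v^2 + 72*v - 135*I*v + 135*I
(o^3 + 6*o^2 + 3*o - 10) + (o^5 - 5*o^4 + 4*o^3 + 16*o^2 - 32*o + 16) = o^5 - 5*o^4 + 5*o^3 + 22*o^2 - 29*o + 6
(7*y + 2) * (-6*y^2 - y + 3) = -42*y^3 - 19*y^2 + 19*y + 6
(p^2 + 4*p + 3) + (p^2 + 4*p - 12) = 2*p^2 + 8*p - 9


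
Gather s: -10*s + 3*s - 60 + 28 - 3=-7*s - 35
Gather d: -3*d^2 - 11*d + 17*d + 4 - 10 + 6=-3*d^2 + 6*d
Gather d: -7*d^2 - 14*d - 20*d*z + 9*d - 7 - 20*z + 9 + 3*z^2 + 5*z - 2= -7*d^2 + d*(-20*z - 5) + 3*z^2 - 15*z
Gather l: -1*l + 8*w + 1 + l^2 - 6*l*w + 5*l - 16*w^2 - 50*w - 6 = l^2 + l*(4 - 6*w) - 16*w^2 - 42*w - 5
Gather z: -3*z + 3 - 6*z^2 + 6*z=-6*z^2 + 3*z + 3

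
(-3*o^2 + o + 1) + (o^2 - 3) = -2*o^2 + o - 2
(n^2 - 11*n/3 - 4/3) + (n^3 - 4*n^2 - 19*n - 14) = n^3 - 3*n^2 - 68*n/3 - 46/3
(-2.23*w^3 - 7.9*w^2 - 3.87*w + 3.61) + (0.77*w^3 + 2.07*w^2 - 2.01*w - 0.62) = -1.46*w^3 - 5.83*w^2 - 5.88*w + 2.99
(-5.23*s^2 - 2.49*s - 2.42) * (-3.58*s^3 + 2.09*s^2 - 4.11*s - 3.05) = 18.7234*s^5 - 2.0165*s^4 + 24.9548*s^3 + 21.1276*s^2 + 17.5407*s + 7.381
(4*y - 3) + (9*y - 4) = 13*y - 7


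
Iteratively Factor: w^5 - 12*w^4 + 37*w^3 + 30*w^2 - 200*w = (w - 4)*(w^4 - 8*w^3 + 5*w^2 + 50*w) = w*(w - 4)*(w^3 - 8*w^2 + 5*w + 50) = w*(w - 4)*(w + 2)*(w^2 - 10*w + 25) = w*(w - 5)*(w - 4)*(w + 2)*(w - 5)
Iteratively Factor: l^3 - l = (l)*(l^2 - 1) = l*(l + 1)*(l - 1)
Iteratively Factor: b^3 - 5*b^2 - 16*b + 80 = (b - 4)*(b^2 - b - 20) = (b - 5)*(b - 4)*(b + 4)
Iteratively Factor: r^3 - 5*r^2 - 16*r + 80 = (r - 5)*(r^2 - 16) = (r - 5)*(r + 4)*(r - 4)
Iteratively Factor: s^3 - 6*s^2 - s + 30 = (s + 2)*(s^2 - 8*s + 15) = (s - 3)*(s + 2)*(s - 5)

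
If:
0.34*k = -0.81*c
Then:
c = -0.419753086419753*k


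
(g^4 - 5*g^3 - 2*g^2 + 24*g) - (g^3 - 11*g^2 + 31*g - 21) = g^4 - 6*g^3 + 9*g^2 - 7*g + 21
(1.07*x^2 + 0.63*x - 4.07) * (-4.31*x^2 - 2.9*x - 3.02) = -4.6117*x^4 - 5.8183*x^3 + 12.4833*x^2 + 9.9004*x + 12.2914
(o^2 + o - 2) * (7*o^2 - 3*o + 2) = 7*o^4 + 4*o^3 - 15*o^2 + 8*o - 4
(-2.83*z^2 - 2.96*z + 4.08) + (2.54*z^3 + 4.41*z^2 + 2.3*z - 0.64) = 2.54*z^3 + 1.58*z^2 - 0.66*z + 3.44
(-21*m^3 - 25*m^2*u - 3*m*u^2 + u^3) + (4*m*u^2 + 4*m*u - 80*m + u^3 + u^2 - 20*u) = -21*m^3 - 25*m^2*u + m*u^2 + 4*m*u - 80*m + 2*u^3 + u^2 - 20*u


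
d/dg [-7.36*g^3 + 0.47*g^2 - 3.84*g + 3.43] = -22.08*g^2 + 0.94*g - 3.84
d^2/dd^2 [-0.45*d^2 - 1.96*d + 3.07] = -0.900000000000000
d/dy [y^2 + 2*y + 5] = 2*y + 2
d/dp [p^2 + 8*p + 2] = 2*p + 8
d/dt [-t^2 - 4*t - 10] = -2*t - 4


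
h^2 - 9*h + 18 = (h - 6)*(h - 3)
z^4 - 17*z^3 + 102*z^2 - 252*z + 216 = (z - 6)^2*(z - 3)*(z - 2)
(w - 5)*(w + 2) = w^2 - 3*w - 10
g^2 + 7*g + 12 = (g + 3)*(g + 4)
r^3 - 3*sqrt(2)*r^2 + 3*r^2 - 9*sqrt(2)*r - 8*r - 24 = (r + 3)*(r - 4*sqrt(2))*(r + sqrt(2))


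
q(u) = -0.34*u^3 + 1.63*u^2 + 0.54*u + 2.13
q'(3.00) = 1.14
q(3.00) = 9.24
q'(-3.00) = -18.42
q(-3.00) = 24.36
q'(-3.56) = -23.99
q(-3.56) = 36.21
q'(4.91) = -8.04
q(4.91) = 3.83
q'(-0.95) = -3.48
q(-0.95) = 3.38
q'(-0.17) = -0.04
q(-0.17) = 2.09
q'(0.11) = 0.89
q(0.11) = 2.21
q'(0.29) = 1.40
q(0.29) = 2.42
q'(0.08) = 0.79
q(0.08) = 2.18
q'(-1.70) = -7.95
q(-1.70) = 7.59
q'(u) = -1.02*u^2 + 3.26*u + 0.54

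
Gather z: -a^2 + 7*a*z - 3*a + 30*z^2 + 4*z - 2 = -a^2 - 3*a + 30*z^2 + z*(7*a + 4) - 2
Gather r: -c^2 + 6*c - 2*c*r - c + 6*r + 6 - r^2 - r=-c^2 + 5*c - r^2 + r*(5 - 2*c) + 6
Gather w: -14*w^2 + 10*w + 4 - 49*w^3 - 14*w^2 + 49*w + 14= -49*w^3 - 28*w^2 + 59*w + 18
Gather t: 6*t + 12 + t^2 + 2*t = t^2 + 8*t + 12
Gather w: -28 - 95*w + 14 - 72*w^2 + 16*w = -72*w^2 - 79*w - 14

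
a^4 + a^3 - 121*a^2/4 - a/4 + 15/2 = (a - 5)*(a - 1/2)*(a + 1/2)*(a + 6)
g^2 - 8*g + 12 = (g - 6)*(g - 2)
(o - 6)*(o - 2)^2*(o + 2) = o^4 - 8*o^3 + 8*o^2 + 32*o - 48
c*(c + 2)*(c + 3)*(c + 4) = c^4 + 9*c^3 + 26*c^2 + 24*c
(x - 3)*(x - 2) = x^2 - 5*x + 6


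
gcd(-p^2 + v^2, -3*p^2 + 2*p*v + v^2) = p - v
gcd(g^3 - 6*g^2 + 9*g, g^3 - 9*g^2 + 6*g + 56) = 1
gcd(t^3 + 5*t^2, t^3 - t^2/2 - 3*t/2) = t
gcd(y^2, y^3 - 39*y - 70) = 1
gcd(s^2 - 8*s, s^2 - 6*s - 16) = s - 8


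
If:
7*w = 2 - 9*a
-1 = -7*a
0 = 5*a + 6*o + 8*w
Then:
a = 1/7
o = -25/98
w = 5/49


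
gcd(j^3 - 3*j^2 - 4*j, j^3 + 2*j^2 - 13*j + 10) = 1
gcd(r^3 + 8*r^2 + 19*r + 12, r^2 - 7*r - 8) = r + 1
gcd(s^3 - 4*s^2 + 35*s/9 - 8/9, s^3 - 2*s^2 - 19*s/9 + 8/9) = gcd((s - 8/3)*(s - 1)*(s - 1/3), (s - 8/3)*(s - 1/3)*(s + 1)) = s^2 - 3*s + 8/9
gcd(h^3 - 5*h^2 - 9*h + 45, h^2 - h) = 1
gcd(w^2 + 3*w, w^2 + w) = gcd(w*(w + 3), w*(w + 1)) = w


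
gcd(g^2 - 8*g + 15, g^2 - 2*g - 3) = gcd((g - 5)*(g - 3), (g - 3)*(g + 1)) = g - 3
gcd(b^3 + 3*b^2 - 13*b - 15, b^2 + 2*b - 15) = b^2 + 2*b - 15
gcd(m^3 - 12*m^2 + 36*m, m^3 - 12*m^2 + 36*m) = m^3 - 12*m^2 + 36*m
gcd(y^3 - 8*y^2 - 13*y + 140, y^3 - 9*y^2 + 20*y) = y - 5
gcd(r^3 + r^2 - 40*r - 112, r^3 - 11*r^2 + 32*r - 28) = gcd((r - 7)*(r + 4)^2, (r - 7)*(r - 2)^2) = r - 7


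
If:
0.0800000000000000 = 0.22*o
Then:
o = 0.36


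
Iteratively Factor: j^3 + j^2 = (j)*(j^2 + j) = j^2*(j + 1)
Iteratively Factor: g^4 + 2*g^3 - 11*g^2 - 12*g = (g + 1)*(g^3 + g^2 - 12*g) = g*(g + 1)*(g^2 + g - 12) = g*(g - 3)*(g + 1)*(g + 4)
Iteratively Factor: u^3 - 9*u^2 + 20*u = (u - 4)*(u^2 - 5*u) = (u - 5)*(u - 4)*(u)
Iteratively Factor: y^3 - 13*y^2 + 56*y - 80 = (y - 4)*(y^2 - 9*y + 20) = (y - 5)*(y - 4)*(y - 4)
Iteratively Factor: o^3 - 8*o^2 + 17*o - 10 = (o - 1)*(o^2 - 7*o + 10) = (o - 2)*(o - 1)*(o - 5)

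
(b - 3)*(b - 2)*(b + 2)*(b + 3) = b^4 - 13*b^2 + 36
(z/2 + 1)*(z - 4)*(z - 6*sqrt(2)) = z^3/2 - 3*sqrt(2)*z^2 - z^2 - 4*z + 6*sqrt(2)*z + 24*sqrt(2)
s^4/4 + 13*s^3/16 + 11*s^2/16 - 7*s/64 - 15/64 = (s/4 + 1/4)*(s - 1/2)*(s + 5/4)*(s + 3/2)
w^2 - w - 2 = (w - 2)*(w + 1)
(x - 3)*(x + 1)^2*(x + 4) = x^4 + 3*x^3 - 9*x^2 - 23*x - 12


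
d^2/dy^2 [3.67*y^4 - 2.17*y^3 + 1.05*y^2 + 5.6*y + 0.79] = 44.04*y^2 - 13.02*y + 2.1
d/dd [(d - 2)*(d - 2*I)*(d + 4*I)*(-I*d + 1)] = -4*I*d^3 + d^2*(9 + 6*I) + 12*d*(-1 - I) + 8 + 12*I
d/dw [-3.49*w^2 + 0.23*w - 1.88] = 0.23 - 6.98*w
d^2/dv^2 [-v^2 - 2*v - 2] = -2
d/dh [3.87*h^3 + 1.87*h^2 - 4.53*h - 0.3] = 11.61*h^2 + 3.74*h - 4.53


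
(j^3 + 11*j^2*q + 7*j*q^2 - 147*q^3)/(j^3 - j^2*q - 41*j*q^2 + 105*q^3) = (-j - 7*q)/(-j + 5*q)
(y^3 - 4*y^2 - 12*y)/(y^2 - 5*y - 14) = y*(y - 6)/(y - 7)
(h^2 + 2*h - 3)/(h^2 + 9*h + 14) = (h^2 + 2*h - 3)/(h^2 + 9*h + 14)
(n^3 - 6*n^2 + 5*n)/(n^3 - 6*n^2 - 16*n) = (-n^2 + 6*n - 5)/(-n^2 + 6*n + 16)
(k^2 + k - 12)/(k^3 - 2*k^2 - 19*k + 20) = (k - 3)/(k^2 - 6*k + 5)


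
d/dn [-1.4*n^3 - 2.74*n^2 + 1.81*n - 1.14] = -4.2*n^2 - 5.48*n + 1.81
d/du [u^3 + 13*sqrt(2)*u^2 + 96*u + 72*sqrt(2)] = 3*u^2 + 26*sqrt(2)*u + 96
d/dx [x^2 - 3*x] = 2*x - 3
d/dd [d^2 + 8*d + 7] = 2*d + 8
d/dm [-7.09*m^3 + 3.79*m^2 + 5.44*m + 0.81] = -21.27*m^2 + 7.58*m + 5.44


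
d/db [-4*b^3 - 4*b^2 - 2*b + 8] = -12*b^2 - 8*b - 2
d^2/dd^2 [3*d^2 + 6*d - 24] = 6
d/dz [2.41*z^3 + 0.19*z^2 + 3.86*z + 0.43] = 7.23*z^2 + 0.38*z + 3.86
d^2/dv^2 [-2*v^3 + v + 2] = -12*v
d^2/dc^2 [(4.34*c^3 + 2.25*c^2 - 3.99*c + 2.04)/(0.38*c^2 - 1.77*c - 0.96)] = (8.88178419700125e-16*c^5 + 32.234424*c^3 + 50.939424*c^2 + 7.032528*c + 31.977432)/(0.054872*c^6 - 0.766764*c^5 + 3.155634*c^4 - 1.671057*c^3 - 7.972128*c^2 - 4.893696*c - 0.884736)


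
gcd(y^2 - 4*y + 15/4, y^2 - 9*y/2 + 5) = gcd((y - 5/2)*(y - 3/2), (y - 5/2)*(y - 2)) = y - 5/2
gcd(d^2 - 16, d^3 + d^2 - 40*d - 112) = d + 4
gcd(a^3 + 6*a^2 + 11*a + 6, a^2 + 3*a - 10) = 1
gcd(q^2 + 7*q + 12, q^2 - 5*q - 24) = q + 3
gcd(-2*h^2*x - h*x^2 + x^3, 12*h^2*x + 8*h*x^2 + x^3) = x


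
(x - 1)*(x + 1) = x^2 - 1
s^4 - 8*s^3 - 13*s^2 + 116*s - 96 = (s - 8)*(s - 3)*(s - 1)*(s + 4)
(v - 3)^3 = v^3 - 9*v^2 + 27*v - 27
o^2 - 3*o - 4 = (o - 4)*(o + 1)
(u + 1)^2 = u^2 + 2*u + 1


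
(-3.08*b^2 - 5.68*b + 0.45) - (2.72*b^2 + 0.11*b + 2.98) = -5.8*b^2 - 5.79*b - 2.53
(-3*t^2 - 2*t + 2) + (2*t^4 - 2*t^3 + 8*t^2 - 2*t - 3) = 2*t^4 - 2*t^3 + 5*t^2 - 4*t - 1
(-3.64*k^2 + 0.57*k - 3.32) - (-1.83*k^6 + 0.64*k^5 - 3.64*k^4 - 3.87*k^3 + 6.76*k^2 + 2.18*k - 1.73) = 1.83*k^6 - 0.64*k^5 + 3.64*k^4 + 3.87*k^3 - 10.4*k^2 - 1.61*k - 1.59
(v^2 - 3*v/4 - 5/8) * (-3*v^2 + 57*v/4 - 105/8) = -3*v^4 + 33*v^3/2 - 351*v^2/16 + 15*v/16 + 525/64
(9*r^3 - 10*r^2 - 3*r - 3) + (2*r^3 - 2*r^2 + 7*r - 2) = 11*r^3 - 12*r^2 + 4*r - 5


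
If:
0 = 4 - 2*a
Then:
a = 2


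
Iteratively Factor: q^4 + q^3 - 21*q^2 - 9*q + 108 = (q + 3)*(q^3 - 2*q^2 - 15*q + 36) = (q - 3)*(q + 3)*(q^2 + q - 12) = (q - 3)^2*(q + 3)*(q + 4)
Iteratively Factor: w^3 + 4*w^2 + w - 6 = (w + 3)*(w^2 + w - 2) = (w - 1)*(w + 3)*(w + 2)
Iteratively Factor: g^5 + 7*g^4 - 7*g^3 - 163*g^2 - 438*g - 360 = (g + 3)*(g^4 + 4*g^3 - 19*g^2 - 106*g - 120) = (g + 3)^2*(g^3 + g^2 - 22*g - 40) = (g - 5)*(g + 3)^2*(g^2 + 6*g + 8) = (g - 5)*(g + 3)^2*(g + 4)*(g + 2)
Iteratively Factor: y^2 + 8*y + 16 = (y + 4)*(y + 4)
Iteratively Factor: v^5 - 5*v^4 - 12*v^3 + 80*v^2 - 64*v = (v)*(v^4 - 5*v^3 - 12*v^2 + 80*v - 64) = v*(v - 4)*(v^3 - v^2 - 16*v + 16) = v*(v - 4)*(v + 4)*(v^2 - 5*v + 4) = v*(v - 4)^2*(v + 4)*(v - 1)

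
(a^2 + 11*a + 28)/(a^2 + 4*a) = (a + 7)/a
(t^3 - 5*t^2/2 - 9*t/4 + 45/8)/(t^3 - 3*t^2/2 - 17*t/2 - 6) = (t^2 - 4*t + 15/4)/(t^2 - 3*t - 4)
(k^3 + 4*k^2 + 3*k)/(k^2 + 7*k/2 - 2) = 2*k*(k^2 + 4*k + 3)/(2*k^2 + 7*k - 4)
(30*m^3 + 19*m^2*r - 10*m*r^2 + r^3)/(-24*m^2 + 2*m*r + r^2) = (30*m^3 + 19*m^2*r - 10*m*r^2 + r^3)/(-24*m^2 + 2*m*r + r^2)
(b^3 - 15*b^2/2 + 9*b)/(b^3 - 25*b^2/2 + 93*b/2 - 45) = b/(b - 5)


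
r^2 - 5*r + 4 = (r - 4)*(r - 1)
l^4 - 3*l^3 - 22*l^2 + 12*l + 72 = (l - 6)*(l - 2)*(l + 2)*(l + 3)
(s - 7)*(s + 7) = s^2 - 49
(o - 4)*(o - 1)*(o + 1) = o^3 - 4*o^2 - o + 4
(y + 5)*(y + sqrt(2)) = y^2 + sqrt(2)*y + 5*y + 5*sqrt(2)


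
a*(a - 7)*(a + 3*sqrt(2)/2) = a^3 - 7*a^2 + 3*sqrt(2)*a^2/2 - 21*sqrt(2)*a/2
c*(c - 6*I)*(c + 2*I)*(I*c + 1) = I*c^4 + 5*c^3 + 8*I*c^2 + 12*c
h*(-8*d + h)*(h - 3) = -8*d*h^2 + 24*d*h + h^3 - 3*h^2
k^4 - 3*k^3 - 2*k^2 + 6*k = k*(k - 3)*(k - sqrt(2))*(k + sqrt(2))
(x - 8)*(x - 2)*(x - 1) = x^3 - 11*x^2 + 26*x - 16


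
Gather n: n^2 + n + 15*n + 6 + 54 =n^2 + 16*n + 60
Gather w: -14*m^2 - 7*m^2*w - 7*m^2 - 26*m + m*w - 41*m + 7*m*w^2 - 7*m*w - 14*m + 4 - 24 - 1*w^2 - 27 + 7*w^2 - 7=-21*m^2 - 81*m + w^2*(7*m + 6) + w*(-7*m^2 - 6*m) - 54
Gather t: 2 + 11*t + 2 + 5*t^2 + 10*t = 5*t^2 + 21*t + 4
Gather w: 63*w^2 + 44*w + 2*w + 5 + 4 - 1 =63*w^2 + 46*w + 8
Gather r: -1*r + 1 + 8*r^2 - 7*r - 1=8*r^2 - 8*r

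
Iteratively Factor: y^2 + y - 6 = (y + 3)*(y - 2)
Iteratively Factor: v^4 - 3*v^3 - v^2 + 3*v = (v - 1)*(v^3 - 2*v^2 - 3*v) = v*(v - 1)*(v^2 - 2*v - 3) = v*(v - 3)*(v - 1)*(v + 1)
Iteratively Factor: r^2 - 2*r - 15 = (r - 5)*(r + 3)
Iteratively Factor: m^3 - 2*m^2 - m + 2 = (m - 2)*(m^2 - 1) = (m - 2)*(m + 1)*(m - 1)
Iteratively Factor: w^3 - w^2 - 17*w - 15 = (w - 5)*(w^2 + 4*w + 3) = (w - 5)*(w + 3)*(w + 1)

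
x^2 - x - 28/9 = (x - 7/3)*(x + 4/3)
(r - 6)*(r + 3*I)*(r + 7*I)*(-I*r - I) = -I*r^4 + 10*r^3 + 5*I*r^3 - 50*r^2 + 27*I*r^2 - 60*r - 105*I*r - 126*I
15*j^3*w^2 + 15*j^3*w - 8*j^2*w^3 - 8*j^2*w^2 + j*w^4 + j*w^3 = w*(-5*j + w)*(-3*j + w)*(j*w + j)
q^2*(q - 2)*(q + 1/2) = q^4 - 3*q^3/2 - q^2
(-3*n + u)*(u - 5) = -3*n*u + 15*n + u^2 - 5*u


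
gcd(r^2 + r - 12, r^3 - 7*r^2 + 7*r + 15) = r - 3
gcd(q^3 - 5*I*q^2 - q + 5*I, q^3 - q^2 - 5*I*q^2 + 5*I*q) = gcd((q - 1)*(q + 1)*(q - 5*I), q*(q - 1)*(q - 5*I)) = q^2 + q*(-1 - 5*I) + 5*I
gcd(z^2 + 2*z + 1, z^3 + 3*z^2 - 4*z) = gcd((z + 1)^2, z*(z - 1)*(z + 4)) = 1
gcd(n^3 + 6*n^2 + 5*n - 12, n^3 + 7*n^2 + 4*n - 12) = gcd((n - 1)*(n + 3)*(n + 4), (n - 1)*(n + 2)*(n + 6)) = n - 1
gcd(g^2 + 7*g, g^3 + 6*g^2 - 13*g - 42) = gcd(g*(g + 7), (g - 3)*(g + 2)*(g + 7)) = g + 7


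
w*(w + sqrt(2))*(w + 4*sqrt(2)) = w^3 + 5*sqrt(2)*w^2 + 8*w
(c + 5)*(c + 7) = c^2 + 12*c + 35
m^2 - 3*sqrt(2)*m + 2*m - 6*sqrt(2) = (m + 2)*(m - 3*sqrt(2))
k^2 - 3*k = k*(k - 3)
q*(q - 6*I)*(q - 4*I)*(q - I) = q^4 - 11*I*q^3 - 34*q^2 + 24*I*q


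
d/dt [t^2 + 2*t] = 2*t + 2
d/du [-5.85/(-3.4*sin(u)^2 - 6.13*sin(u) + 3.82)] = -(39.78*sin(u) + 35.8605)*cos(u)/(3.4*sin(u)^2 + 6.13*sin(u) - 3.82)^2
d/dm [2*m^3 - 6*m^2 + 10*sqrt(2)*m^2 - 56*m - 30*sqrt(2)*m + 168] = 6*m^2 - 12*m + 20*sqrt(2)*m - 56 - 30*sqrt(2)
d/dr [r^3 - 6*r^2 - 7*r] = 3*r^2 - 12*r - 7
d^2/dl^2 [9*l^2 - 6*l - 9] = 18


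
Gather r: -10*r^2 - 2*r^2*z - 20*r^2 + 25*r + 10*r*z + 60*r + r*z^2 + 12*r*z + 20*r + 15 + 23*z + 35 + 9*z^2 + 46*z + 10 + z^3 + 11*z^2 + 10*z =r^2*(-2*z - 30) + r*(z^2 + 22*z + 105) + z^3 + 20*z^2 + 79*z + 60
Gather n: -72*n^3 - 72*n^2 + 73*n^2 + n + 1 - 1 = -72*n^3 + n^2 + n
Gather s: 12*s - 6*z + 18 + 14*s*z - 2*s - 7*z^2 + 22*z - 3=s*(14*z + 10) - 7*z^2 + 16*z + 15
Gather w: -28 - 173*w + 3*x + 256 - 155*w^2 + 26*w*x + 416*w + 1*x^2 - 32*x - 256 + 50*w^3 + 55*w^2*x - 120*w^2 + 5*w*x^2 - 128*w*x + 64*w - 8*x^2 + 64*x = 50*w^3 + w^2*(55*x - 275) + w*(5*x^2 - 102*x + 307) - 7*x^2 + 35*x - 28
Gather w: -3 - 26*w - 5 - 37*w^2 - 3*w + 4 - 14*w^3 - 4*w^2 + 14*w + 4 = -14*w^3 - 41*w^2 - 15*w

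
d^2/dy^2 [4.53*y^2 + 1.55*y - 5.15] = 9.06000000000000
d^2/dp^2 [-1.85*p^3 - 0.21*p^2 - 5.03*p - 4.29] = -11.1*p - 0.42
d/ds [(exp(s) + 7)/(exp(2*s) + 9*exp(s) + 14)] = -exp(s)/(exp(2*s) + 4*exp(s) + 4)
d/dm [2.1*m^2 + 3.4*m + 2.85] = 4.2*m + 3.4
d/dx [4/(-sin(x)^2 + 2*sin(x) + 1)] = 8*(sin(x) - 1)*cos(x)/(2*sin(x) + cos(x)^2)^2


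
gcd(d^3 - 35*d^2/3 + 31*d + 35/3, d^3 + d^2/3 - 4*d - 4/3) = d + 1/3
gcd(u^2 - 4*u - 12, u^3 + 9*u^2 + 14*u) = u + 2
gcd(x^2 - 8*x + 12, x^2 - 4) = x - 2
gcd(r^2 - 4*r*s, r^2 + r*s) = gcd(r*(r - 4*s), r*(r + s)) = r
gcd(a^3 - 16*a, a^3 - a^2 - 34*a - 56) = a + 4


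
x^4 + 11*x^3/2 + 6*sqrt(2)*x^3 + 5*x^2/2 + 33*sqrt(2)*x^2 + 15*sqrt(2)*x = x*(x + 1/2)*(x + 5)*(x + 6*sqrt(2))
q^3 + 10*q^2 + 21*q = q*(q + 3)*(q + 7)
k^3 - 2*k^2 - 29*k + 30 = (k - 6)*(k - 1)*(k + 5)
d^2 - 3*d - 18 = (d - 6)*(d + 3)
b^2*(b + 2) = b^3 + 2*b^2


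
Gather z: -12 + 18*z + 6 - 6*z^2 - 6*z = -6*z^2 + 12*z - 6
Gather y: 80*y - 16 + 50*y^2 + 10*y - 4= 50*y^2 + 90*y - 20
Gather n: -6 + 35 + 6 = 35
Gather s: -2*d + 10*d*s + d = 10*d*s - d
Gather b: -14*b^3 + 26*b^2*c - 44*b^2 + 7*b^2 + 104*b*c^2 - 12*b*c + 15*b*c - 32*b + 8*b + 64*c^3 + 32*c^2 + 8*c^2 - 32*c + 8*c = -14*b^3 + b^2*(26*c - 37) + b*(104*c^2 + 3*c - 24) + 64*c^3 + 40*c^2 - 24*c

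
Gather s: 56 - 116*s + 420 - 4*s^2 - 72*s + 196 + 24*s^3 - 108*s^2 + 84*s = 24*s^3 - 112*s^2 - 104*s + 672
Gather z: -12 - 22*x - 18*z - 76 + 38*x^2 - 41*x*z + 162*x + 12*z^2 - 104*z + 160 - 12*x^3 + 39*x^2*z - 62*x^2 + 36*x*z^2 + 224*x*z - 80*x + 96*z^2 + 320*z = -12*x^3 - 24*x^2 + 60*x + z^2*(36*x + 108) + z*(39*x^2 + 183*x + 198) + 72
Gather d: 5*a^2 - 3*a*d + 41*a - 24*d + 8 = 5*a^2 + 41*a + d*(-3*a - 24) + 8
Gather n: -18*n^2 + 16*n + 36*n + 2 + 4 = -18*n^2 + 52*n + 6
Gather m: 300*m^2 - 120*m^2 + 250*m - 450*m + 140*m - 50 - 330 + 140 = 180*m^2 - 60*m - 240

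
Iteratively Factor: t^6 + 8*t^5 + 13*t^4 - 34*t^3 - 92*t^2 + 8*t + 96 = (t - 1)*(t^5 + 9*t^4 + 22*t^3 - 12*t^2 - 104*t - 96) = (t - 1)*(t + 4)*(t^4 + 5*t^3 + 2*t^2 - 20*t - 24) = (t - 2)*(t - 1)*(t + 4)*(t^3 + 7*t^2 + 16*t + 12) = (t - 2)*(t - 1)*(t + 3)*(t + 4)*(t^2 + 4*t + 4) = (t - 2)*(t - 1)*(t + 2)*(t + 3)*(t + 4)*(t + 2)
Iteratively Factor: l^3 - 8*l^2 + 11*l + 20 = (l + 1)*(l^2 - 9*l + 20) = (l - 5)*(l + 1)*(l - 4)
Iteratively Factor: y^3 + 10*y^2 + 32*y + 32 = (y + 2)*(y^2 + 8*y + 16) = (y + 2)*(y + 4)*(y + 4)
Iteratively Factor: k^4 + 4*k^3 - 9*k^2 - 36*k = (k + 4)*(k^3 - 9*k) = (k - 3)*(k + 4)*(k^2 + 3*k) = (k - 3)*(k + 3)*(k + 4)*(k)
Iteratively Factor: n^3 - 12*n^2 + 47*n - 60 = (n - 5)*(n^2 - 7*n + 12) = (n - 5)*(n - 4)*(n - 3)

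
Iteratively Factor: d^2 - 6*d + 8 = (d - 4)*(d - 2)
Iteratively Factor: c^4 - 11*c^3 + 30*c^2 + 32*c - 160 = (c + 2)*(c^3 - 13*c^2 + 56*c - 80) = (c - 4)*(c + 2)*(c^2 - 9*c + 20) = (c - 4)^2*(c + 2)*(c - 5)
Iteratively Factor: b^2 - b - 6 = (b - 3)*(b + 2)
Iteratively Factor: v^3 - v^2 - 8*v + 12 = (v + 3)*(v^2 - 4*v + 4) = (v - 2)*(v + 3)*(v - 2)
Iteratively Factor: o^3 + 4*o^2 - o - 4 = (o + 4)*(o^2 - 1) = (o - 1)*(o + 4)*(o + 1)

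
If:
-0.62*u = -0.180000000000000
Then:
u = 0.29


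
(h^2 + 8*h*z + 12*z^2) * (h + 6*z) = h^3 + 14*h^2*z + 60*h*z^2 + 72*z^3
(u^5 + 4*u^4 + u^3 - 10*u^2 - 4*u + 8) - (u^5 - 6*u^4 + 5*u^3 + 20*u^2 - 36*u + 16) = 10*u^4 - 4*u^3 - 30*u^2 + 32*u - 8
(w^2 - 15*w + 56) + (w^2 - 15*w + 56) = 2*w^2 - 30*w + 112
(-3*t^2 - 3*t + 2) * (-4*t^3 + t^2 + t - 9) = 12*t^5 + 9*t^4 - 14*t^3 + 26*t^2 + 29*t - 18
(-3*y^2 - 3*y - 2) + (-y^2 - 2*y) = -4*y^2 - 5*y - 2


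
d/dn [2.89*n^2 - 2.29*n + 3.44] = 5.78*n - 2.29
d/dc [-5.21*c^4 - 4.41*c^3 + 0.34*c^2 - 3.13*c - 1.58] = -20.84*c^3 - 13.23*c^2 + 0.68*c - 3.13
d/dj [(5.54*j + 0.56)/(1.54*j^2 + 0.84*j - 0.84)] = (8.5316*j^2 + 4.6536*j - (3.08*j + 0.84)*(5.54*j + 0.56) - 4.6536)/(1.54*j^2 + 0.84*j - 0.84)^2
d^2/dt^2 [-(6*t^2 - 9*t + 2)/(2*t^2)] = 3*(3*t - 2)/t^4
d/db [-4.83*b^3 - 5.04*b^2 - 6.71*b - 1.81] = -14.49*b^2 - 10.08*b - 6.71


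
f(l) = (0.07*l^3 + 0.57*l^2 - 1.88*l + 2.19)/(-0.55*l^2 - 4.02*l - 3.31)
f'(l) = (1.1*l + 4.02)*(0.07*l^3 + 0.57*l^2 - 1.88*l + 2.19)/(-0.55*l^2 - 4.02*l - 3.31)^2 + (0.21*l^2 + 1.14*l - 1.88)/(-0.55*l^2 - 4.02*l - 3.31)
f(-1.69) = 3.48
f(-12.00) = 0.41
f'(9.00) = -0.14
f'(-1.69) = 2.26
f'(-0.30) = 3.25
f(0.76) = -0.17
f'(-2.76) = -0.17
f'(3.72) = -0.12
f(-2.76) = 2.85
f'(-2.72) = -0.14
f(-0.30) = -1.30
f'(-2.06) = 0.72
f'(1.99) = -0.05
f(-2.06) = 2.98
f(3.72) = -0.26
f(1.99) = -0.09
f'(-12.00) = -0.32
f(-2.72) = 2.84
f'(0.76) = 0.26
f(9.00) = -0.98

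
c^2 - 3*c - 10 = (c - 5)*(c + 2)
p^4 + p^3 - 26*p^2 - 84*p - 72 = (p - 6)*(p + 2)^2*(p + 3)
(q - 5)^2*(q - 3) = q^3 - 13*q^2 + 55*q - 75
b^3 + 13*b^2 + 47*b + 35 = (b + 1)*(b + 5)*(b + 7)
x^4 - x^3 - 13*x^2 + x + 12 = (x - 4)*(x - 1)*(x + 1)*(x + 3)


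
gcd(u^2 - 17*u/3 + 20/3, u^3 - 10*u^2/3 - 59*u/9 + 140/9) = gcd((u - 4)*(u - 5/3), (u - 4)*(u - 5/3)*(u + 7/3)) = u^2 - 17*u/3 + 20/3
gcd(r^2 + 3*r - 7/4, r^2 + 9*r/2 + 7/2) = r + 7/2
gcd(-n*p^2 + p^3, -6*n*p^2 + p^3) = p^2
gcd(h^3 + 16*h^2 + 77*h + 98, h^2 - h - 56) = h + 7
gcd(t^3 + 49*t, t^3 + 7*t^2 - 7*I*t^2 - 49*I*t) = t^2 - 7*I*t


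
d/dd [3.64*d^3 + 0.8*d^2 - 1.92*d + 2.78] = 10.92*d^2 + 1.6*d - 1.92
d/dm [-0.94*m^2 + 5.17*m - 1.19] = 5.17 - 1.88*m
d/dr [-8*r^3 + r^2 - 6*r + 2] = -24*r^2 + 2*r - 6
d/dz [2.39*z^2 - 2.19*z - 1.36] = 4.78*z - 2.19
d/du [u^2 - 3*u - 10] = 2*u - 3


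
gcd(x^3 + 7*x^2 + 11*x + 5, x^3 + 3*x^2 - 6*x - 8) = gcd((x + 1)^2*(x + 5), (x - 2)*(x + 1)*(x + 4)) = x + 1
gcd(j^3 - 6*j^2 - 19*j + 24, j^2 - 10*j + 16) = j - 8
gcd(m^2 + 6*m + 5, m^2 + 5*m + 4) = m + 1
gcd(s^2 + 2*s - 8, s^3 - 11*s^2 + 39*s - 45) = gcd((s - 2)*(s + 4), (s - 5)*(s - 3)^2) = 1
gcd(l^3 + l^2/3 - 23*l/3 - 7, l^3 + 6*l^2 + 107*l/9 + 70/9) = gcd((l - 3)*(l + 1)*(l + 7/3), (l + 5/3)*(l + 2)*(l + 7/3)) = l + 7/3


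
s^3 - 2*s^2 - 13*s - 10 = (s - 5)*(s + 1)*(s + 2)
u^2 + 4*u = u*(u + 4)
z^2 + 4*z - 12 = (z - 2)*(z + 6)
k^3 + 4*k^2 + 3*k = k*(k + 1)*(k + 3)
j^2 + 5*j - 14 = (j - 2)*(j + 7)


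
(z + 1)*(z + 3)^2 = z^3 + 7*z^2 + 15*z + 9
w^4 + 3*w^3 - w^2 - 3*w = w*(w - 1)*(w + 1)*(w + 3)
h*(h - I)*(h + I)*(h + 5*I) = h^4 + 5*I*h^3 + h^2 + 5*I*h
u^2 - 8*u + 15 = (u - 5)*(u - 3)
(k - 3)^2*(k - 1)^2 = k^4 - 8*k^3 + 22*k^2 - 24*k + 9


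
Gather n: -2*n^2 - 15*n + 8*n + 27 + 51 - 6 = -2*n^2 - 7*n + 72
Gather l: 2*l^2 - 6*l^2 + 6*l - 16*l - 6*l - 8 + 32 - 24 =-4*l^2 - 16*l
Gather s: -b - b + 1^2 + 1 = 2 - 2*b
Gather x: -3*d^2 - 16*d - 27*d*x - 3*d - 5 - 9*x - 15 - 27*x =-3*d^2 - 19*d + x*(-27*d - 36) - 20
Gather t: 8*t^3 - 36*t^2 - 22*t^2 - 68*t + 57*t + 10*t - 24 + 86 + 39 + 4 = 8*t^3 - 58*t^2 - t + 105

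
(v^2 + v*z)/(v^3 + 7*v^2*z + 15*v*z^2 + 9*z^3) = v/(v^2 + 6*v*z + 9*z^2)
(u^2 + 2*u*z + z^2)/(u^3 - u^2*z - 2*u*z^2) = (-u - z)/(u*(-u + 2*z))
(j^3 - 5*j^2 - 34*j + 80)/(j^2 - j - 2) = (j^2 - 3*j - 40)/(j + 1)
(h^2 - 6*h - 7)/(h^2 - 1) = (h - 7)/(h - 1)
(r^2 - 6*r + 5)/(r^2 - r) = (r - 5)/r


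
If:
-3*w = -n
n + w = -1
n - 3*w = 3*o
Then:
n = -3/4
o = 0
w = -1/4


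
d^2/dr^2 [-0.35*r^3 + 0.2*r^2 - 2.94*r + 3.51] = 0.4 - 2.1*r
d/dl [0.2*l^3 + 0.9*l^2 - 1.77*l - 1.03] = 0.6*l^2 + 1.8*l - 1.77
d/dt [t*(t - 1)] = 2*t - 1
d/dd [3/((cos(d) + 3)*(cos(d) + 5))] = 6*(cos(d) + 4)*sin(d)/((cos(d) + 3)^2*(cos(d) + 5)^2)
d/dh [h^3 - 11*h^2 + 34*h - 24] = 3*h^2 - 22*h + 34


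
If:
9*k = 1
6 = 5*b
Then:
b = 6/5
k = 1/9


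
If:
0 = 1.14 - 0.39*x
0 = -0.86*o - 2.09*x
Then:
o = -7.10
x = 2.92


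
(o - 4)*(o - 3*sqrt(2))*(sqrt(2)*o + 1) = sqrt(2)*o^3 - 4*sqrt(2)*o^2 - 5*o^2 - 3*sqrt(2)*o + 20*o + 12*sqrt(2)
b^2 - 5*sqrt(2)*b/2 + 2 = (b - 2*sqrt(2))*(b - sqrt(2)/2)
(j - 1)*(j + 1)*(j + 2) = j^3 + 2*j^2 - j - 2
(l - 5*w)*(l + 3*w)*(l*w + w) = l^3*w - 2*l^2*w^2 + l^2*w - 15*l*w^3 - 2*l*w^2 - 15*w^3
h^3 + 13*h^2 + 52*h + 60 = (h + 2)*(h + 5)*(h + 6)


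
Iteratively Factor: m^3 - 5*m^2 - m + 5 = (m - 1)*(m^2 - 4*m - 5) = (m - 1)*(m + 1)*(m - 5)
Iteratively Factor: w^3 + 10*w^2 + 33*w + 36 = (w + 4)*(w^2 + 6*w + 9) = (w + 3)*(w + 4)*(w + 3)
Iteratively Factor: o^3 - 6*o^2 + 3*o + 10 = (o + 1)*(o^2 - 7*o + 10) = (o - 2)*(o + 1)*(o - 5)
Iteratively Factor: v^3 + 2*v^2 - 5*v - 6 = (v - 2)*(v^2 + 4*v + 3) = (v - 2)*(v + 3)*(v + 1)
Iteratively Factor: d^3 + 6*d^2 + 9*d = (d + 3)*(d^2 + 3*d) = d*(d + 3)*(d + 3)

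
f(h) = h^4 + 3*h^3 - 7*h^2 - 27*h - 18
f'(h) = 4*h^3 + 9*h^2 - 14*h - 27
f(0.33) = -27.55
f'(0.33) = -30.50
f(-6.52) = 836.10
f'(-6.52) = -661.80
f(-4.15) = 55.69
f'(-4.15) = -99.79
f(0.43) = -30.63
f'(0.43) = -31.04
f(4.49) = 397.64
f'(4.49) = 453.66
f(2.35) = -50.68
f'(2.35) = 41.71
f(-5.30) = 270.89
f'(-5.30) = -295.50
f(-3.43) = 9.61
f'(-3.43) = -34.51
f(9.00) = 7920.00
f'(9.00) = 3492.00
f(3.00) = 0.00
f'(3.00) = 120.00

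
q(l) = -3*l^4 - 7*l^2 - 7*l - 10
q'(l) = -12*l^3 - 14*l - 7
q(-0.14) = -9.16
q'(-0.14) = -5.01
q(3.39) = -510.38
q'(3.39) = -521.96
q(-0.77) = -9.81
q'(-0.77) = 9.26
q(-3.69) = -635.68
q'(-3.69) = 647.58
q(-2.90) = -260.75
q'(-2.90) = 326.27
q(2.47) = -181.66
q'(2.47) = -222.41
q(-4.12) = -964.37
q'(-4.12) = 889.89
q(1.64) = -62.01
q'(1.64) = -82.89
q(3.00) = -337.00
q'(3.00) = -373.00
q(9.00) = -20323.00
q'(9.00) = -8881.00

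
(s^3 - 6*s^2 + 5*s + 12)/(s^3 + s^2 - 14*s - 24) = (s^2 - 2*s - 3)/(s^2 + 5*s + 6)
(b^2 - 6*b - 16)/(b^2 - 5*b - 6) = (-b^2 + 6*b + 16)/(-b^2 + 5*b + 6)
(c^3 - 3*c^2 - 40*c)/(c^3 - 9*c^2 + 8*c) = (c + 5)/(c - 1)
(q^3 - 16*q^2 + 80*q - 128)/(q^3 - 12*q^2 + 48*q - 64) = (q - 8)/(q - 4)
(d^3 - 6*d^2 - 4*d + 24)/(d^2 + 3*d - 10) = (d^2 - 4*d - 12)/(d + 5)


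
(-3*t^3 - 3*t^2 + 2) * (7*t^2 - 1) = -21*t^5 - 21*t^4 + 3*t^3 + 17*t^2 - 2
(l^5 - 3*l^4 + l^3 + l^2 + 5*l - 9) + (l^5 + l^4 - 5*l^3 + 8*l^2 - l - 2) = 2*l^5 - 2*l^4 - 4*l^3 + 9*l^2 + 4*l - 11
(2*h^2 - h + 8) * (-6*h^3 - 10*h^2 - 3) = -12*h^5 - 14*h^4 - 38*h^3 - 86*h^2 + 3*h - 24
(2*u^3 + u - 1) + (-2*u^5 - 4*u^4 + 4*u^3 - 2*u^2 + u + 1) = -2*u^5 - 4*u^4 + 6*u^3 - 2*u^2 + 2*u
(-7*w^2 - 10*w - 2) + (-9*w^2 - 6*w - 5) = -16*w^2 - 16*w - 7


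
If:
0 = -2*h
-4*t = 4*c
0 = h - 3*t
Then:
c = 0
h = 0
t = 0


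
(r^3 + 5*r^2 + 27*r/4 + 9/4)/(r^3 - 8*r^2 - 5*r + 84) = (r^2 + 2*r + 3/4)/(r^2 - 11*r + 28)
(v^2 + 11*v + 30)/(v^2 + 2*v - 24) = (v + 5)/(v - 4)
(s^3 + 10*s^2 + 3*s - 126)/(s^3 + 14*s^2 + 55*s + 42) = (s - 3)/(s + 1)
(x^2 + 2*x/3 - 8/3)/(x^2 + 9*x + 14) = (x - 4/3)/(x + 7)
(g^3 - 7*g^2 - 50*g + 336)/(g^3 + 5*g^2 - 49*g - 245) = (g^2 - 14*g + 48)/(g^2 - 2*g - 35)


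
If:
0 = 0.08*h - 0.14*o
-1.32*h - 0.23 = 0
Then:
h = -0.17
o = -0.10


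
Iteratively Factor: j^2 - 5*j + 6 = (j - 2)*(j - 3)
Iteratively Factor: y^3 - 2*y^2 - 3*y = (y - 3)*(y^2 + y) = (y - 3)*(y + 1)*(y)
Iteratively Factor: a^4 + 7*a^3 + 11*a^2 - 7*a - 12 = (a + 1)*(a^3 + 6*a^2 + 5*a - 12) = (a + 1)*(a + 3)*(a^2 + 3*a - 4) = (a + 1)*(a + 3)*(a + 4)*(a - 1)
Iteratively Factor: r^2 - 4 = (r - 2)*(r + 2)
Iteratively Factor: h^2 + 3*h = (h)*(h + 3)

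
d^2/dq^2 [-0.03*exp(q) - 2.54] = -0.03*exp(q)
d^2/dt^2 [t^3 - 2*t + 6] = 6*t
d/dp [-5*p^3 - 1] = -15*p^2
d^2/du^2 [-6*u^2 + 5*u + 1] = -12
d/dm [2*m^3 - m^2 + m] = 6*m^2 - 2*m + 1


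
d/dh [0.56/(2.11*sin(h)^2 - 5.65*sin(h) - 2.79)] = (3.164 - 2.3632*sin(h))*cos(h)/(-2.11*sin(h)^2 + 5.65*sin(h) + 2.79)^2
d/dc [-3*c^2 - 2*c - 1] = -6*c - 2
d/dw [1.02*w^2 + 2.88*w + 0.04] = 2.04*w + 2.88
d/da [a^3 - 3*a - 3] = 3*a^2 - 3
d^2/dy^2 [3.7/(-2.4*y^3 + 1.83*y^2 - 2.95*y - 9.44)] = ((53.28*y - 13.542)*(2.4*y^3 - 1.83*y^2 + 2.95*y + 9.44) - 3.7*(7.2*y^2 - 3.66*y + 2.95)*(14.4*y^2 - 7.32*y + 5.9))/(2.4*y^3 - 1.83*y^2 + 2.95*y + 9.44)^3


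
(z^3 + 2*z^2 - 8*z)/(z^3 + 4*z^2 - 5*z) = (z^2 + 2*z - 8)/(z^2 + 4*z - 5)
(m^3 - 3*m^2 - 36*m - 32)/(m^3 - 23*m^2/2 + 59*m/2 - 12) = 2*(m^2 + 5*m + 4)/(2*m^2 - 7*m + 3)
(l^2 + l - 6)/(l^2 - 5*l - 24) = (l - 2)/(l - 8)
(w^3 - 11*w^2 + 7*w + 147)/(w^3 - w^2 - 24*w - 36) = (w^2 - 14*w + 49)/(w^2 - 4*w - 12)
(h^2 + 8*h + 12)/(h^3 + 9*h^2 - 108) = (h + 2)/(h^2 + 3*h - 18)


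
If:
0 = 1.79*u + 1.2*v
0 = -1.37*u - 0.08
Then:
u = -0.06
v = 0.09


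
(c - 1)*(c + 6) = c^2 + 5*c - 6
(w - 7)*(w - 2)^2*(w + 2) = w^4 - 9*w^3 + 10*w^2 + 36*w - 56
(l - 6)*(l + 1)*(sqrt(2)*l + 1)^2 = 2*l^4 - 10*l^3 + 2*sqrt(2)*l^3 - 10*sqrt(2)*l^2 - 11*l^2 - 12*sqrt(2)*l - 5*l - 6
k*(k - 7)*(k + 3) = k^3 - 4*k^2 - 21*k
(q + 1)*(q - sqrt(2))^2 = q^3 - 2*sqrt(2)*q^2 + q^2 - 2*sqrt(2)*q + 2*q + 2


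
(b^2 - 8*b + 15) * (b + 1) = b^3 - 7*b^2 + 7*b + 15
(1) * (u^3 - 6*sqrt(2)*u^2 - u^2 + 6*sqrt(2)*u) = u^3 - 6*sqrt(2)*u^2 - u^2 + 6*sqrt(2)*u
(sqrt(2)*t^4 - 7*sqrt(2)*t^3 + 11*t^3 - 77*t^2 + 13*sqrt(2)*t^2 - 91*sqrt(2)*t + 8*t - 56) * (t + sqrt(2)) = sqrt(2)*t^5 - 7*sqrt(2)*t^4 + 13*t^4 - 91*t^3 + 24*sqrt(2)*t^3 - 168*sqrt(2)*t^2 + 34*t^2 - 238*t + 8*sqrt(2)*t - 56*sqrt(2)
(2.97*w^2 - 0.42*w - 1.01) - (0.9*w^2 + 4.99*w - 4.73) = 2.07*w^2 - 5.41*w + 3.72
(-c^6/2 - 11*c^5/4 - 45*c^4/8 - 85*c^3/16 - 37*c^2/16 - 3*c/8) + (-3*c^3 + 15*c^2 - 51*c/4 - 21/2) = -c^6/2 - 11*c^5/4 - 45*c^4/8 - 133*c^3/16 + 203*c^2/16 - 105*c/8 - 21/2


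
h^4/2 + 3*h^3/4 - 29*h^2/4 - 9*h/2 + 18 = (h/2 + 1)*(h - 3)*(h - 3/2)*(h + 4)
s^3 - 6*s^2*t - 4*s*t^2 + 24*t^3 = (s - 6*t)*(s - 2*t)*(s + 2*t)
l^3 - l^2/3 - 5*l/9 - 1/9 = (l - 1)*(l + 1/3)^2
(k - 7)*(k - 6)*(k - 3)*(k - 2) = k^4 - 18*k^3 + 113*k^2 - 288*k + 252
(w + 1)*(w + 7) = w^2 + 8*w + 7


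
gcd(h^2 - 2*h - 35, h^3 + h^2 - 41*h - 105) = h^2 - 2*h - 35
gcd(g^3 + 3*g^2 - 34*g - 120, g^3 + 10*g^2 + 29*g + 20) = g^2 + 9*g + 20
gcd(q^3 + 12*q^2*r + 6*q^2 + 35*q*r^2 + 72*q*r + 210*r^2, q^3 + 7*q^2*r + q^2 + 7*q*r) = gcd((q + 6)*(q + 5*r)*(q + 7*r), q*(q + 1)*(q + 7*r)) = q + 7*r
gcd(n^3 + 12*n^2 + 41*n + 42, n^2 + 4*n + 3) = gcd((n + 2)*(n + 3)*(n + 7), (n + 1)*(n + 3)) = n + 3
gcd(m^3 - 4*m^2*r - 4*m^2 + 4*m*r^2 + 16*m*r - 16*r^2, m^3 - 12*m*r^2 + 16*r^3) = m^2 - 4*m*r + 4*r^2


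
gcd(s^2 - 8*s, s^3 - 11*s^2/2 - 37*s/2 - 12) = s - 8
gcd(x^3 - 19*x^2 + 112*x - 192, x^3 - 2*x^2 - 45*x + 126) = x - 3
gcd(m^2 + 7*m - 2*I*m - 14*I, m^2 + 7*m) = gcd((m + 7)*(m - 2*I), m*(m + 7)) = m + 7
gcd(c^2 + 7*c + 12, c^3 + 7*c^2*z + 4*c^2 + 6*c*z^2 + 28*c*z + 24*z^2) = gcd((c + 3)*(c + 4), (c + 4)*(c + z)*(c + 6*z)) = c + 4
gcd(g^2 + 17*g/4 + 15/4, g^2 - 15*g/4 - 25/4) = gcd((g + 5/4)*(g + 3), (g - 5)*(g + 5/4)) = g + 5/4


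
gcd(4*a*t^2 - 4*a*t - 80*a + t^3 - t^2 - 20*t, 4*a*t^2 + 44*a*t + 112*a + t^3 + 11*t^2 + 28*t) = 4*a*t + 16*a + t^2 + 4*t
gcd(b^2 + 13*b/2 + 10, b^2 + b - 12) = b + 4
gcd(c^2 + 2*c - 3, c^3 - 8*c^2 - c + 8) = c - 1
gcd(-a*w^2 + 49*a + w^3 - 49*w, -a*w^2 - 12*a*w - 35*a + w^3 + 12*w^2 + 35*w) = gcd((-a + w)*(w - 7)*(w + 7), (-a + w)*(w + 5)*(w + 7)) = -a*w - 7*a + w^2 + 7*w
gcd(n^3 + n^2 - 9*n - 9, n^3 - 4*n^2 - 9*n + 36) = n^2 - 9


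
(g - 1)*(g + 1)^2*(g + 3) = g^4 + 4*g^3 + 2*g^2 - 4*g - 3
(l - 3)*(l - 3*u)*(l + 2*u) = l^3 - l^2*u - 3*l^2 - 6*l*u^2 + 3*l*u + 18*u^2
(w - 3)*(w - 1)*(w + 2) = w^3 - 2*w^2 - 5*w + 6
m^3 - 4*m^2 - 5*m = m*(m - 5)*(m + 1)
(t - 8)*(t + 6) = t^2 - 2*t - 48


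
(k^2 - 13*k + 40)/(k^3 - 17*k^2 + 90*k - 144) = (k - 5)/(k^2 - 9*k + 18)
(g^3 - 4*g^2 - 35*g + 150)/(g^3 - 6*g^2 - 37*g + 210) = (g - 5)/(g - 7)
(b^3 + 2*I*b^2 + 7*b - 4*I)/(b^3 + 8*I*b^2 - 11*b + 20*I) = (b - I)/(b + 5*I)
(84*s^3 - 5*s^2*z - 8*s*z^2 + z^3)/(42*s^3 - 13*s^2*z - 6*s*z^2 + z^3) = (-4*s + z)/(-2*s + z)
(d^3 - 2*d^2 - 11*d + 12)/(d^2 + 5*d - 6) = (d^2 - d - 12)/(d + 6)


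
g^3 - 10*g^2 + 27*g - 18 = (g - 6)*(g - 3)*(g - 1)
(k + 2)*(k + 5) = k^2 + 7*k + 10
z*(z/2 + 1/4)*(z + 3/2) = z^3/2 + z^2 + 3*z/8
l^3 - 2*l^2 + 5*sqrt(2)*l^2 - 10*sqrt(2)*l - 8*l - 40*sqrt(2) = (l - 4)*(l + 2)*(l + 5*sqrt(2))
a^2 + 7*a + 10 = (a + 2)*(a + 5)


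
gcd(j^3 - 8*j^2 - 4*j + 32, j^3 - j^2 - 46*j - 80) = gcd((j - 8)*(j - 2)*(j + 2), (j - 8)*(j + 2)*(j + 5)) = j^2 - 6*j - 16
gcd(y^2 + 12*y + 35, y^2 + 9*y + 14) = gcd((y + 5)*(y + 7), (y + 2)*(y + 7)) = y + 7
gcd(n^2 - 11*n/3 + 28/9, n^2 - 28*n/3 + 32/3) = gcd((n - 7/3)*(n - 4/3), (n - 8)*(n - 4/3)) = n - 4/3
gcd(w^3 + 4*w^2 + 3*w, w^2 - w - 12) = w + 3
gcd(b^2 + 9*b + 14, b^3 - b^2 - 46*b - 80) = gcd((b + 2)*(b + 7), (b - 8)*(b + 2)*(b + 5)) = b + 2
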